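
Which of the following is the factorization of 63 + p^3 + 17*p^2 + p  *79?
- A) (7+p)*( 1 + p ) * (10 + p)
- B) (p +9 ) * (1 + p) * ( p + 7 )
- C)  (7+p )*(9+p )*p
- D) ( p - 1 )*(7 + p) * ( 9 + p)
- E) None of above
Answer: B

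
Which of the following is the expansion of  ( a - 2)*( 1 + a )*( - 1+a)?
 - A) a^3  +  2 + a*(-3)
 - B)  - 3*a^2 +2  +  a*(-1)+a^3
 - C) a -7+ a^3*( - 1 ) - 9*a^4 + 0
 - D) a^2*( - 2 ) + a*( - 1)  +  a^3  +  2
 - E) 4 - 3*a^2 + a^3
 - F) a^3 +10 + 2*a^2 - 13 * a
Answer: D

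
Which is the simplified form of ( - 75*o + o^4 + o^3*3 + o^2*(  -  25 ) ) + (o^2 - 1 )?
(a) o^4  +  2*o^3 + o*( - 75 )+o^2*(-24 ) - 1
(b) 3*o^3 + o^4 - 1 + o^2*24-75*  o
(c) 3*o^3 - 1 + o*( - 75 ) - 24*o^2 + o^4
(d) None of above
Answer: c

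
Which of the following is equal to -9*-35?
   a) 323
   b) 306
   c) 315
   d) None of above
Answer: c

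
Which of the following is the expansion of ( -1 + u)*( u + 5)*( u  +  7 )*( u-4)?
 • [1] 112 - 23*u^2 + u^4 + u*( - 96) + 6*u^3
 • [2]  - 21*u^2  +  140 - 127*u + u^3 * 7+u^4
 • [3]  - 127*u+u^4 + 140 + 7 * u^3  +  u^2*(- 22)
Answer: 2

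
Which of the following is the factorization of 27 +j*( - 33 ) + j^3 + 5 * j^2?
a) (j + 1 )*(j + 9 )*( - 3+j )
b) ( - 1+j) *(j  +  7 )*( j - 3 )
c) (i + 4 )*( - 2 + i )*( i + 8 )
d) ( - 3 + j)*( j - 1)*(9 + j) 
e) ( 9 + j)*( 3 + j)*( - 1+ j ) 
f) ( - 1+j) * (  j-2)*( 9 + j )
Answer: d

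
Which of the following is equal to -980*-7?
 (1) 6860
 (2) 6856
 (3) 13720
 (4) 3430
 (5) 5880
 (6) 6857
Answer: 1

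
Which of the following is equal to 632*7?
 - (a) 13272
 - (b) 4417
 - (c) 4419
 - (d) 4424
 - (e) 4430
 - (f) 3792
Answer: d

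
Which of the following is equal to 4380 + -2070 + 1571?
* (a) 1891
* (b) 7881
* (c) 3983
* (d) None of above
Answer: d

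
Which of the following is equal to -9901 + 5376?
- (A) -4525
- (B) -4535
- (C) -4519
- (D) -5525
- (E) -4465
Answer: A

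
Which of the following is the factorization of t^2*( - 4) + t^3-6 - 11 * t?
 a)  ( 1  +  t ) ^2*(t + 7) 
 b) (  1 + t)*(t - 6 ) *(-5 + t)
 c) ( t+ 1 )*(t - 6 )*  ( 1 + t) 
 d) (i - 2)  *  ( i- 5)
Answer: c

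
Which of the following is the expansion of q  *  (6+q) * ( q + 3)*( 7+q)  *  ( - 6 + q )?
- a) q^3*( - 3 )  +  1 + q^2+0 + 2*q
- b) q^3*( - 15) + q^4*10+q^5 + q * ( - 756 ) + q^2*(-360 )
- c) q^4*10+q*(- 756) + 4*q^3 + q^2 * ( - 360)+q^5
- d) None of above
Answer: b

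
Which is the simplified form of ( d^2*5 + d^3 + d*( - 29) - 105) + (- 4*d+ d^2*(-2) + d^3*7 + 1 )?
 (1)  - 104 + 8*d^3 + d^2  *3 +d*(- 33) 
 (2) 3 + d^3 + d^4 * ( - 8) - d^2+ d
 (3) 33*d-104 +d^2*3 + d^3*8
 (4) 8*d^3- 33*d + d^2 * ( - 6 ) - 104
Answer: 1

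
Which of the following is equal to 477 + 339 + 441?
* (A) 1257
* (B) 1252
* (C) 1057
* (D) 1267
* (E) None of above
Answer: A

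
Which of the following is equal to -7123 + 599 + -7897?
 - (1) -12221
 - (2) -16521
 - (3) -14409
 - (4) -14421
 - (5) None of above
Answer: 4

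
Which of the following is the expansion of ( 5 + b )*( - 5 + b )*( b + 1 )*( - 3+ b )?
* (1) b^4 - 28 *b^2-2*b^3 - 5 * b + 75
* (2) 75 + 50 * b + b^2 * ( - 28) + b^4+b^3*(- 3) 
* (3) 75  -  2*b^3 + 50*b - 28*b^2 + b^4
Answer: 3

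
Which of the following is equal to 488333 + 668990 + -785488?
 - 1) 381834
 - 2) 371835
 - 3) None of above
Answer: 2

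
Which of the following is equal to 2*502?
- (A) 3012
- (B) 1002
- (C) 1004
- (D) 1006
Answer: C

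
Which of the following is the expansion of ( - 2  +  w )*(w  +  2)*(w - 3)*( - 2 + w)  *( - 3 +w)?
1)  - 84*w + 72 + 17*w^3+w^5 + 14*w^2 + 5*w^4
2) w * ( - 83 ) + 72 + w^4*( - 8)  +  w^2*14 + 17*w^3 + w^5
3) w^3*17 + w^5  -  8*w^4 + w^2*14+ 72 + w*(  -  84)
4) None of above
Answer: 3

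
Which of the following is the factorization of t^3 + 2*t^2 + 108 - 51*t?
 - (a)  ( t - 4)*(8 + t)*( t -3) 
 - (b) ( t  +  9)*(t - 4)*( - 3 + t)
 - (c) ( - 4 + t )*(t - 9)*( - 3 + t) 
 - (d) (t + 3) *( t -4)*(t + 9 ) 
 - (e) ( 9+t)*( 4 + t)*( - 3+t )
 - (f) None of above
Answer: b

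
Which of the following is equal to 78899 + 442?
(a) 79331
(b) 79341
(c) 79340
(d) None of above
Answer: b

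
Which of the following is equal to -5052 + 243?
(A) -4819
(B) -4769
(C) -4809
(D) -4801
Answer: C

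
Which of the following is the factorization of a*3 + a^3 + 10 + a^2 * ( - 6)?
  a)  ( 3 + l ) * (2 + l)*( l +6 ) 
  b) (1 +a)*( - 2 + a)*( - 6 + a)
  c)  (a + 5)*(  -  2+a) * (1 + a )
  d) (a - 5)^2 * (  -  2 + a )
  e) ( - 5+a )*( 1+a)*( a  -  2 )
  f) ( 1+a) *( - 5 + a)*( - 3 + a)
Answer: e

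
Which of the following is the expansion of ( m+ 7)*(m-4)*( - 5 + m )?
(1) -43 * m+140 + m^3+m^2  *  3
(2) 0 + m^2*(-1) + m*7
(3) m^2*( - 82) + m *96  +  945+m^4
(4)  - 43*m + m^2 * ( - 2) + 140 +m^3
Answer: 4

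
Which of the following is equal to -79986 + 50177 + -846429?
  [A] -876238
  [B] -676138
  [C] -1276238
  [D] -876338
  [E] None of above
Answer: A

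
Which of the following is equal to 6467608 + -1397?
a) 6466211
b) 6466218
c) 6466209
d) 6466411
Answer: a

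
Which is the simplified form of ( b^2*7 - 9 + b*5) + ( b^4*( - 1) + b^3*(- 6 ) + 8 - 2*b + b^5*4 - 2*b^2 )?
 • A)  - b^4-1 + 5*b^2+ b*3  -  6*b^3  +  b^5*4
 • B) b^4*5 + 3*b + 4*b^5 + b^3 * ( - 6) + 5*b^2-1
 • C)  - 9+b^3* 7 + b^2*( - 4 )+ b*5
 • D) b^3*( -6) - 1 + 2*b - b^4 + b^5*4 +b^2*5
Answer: A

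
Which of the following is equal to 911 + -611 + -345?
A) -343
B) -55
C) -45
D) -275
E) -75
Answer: C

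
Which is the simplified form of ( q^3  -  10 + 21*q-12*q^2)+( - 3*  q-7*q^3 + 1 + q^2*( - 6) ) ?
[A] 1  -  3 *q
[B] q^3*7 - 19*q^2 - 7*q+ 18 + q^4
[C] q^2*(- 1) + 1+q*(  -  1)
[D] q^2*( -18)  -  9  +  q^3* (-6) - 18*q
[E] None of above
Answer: E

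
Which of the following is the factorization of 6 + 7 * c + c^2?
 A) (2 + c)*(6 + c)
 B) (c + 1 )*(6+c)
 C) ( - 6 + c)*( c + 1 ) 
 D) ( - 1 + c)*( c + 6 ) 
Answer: B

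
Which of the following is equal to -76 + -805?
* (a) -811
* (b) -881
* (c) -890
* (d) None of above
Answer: b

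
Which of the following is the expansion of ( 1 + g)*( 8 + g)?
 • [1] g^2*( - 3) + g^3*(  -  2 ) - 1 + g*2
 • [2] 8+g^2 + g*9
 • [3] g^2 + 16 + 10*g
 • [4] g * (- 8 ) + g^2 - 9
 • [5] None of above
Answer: 2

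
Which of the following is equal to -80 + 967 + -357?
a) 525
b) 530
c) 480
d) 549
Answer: b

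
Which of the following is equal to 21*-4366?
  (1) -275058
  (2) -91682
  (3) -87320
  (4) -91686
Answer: 4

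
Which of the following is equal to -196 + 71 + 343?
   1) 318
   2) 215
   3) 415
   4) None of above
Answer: 4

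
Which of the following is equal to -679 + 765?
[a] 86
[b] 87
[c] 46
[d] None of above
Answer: a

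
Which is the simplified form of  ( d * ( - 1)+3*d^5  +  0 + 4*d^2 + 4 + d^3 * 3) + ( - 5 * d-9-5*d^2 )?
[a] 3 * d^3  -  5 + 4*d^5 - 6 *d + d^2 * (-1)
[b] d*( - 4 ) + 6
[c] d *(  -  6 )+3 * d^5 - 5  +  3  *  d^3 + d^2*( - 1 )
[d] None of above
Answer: c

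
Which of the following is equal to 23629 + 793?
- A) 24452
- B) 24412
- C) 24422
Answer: C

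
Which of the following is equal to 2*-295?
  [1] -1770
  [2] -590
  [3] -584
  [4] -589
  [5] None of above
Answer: 2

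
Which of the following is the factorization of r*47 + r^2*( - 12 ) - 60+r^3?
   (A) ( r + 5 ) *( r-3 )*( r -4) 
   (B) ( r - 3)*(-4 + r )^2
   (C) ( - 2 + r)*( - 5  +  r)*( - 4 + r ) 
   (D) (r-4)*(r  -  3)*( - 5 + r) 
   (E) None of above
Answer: D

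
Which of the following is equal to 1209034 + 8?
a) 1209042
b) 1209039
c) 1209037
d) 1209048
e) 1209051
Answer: a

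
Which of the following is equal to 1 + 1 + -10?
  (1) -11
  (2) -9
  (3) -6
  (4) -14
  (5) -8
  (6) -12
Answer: 5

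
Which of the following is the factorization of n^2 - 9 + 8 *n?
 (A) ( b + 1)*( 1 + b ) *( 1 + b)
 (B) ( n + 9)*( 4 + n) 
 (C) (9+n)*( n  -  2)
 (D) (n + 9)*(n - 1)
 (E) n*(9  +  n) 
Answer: D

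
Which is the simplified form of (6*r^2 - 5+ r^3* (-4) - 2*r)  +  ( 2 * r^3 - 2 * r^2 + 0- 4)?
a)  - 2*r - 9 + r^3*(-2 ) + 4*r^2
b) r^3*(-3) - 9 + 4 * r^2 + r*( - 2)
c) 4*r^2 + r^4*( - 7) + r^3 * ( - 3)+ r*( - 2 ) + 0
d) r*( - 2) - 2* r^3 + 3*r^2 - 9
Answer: a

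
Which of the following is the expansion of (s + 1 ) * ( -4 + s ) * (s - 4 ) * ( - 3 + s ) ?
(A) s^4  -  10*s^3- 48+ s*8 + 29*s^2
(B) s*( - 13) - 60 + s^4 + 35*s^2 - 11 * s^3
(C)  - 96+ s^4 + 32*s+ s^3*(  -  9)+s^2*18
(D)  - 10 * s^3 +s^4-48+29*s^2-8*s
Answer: D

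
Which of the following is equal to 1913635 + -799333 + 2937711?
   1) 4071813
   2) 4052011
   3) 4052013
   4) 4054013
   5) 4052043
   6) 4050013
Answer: 3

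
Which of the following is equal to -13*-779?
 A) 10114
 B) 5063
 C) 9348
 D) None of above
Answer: D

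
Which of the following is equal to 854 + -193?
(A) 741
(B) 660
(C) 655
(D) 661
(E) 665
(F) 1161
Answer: D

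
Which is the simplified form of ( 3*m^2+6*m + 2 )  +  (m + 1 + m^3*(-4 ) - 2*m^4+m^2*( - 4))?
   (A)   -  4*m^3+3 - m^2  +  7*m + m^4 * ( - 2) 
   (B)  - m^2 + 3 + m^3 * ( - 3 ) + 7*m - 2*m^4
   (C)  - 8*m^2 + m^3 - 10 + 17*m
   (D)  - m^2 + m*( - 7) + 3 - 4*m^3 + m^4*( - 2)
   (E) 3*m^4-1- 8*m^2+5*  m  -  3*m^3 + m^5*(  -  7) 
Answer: A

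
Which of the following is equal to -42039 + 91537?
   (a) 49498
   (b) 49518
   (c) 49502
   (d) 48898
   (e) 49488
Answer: a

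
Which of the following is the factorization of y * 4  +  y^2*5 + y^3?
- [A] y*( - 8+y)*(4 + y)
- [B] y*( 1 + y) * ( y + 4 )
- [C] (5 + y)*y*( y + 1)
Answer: B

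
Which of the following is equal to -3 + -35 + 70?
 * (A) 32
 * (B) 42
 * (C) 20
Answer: A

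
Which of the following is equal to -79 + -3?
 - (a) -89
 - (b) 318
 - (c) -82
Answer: c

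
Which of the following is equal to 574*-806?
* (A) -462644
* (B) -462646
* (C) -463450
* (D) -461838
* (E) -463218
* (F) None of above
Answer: A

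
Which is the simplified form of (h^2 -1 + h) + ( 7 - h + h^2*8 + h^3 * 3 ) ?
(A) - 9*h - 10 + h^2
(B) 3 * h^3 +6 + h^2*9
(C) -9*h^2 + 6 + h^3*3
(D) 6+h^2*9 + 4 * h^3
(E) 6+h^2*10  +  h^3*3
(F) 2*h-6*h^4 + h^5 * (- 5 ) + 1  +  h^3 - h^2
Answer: B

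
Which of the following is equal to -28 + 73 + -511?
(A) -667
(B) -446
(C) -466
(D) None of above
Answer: C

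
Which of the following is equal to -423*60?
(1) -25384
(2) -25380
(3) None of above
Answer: 2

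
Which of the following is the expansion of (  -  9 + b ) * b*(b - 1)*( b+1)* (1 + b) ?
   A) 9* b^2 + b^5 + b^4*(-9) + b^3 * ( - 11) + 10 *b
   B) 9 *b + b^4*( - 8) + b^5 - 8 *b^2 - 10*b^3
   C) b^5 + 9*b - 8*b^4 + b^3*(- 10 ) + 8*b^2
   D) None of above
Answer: C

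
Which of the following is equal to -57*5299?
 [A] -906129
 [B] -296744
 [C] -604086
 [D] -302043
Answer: D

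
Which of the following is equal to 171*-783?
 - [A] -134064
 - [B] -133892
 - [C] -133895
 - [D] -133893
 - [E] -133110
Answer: D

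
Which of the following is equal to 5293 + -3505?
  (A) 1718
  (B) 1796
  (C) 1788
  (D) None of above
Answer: C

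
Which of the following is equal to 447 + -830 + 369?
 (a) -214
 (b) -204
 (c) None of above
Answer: c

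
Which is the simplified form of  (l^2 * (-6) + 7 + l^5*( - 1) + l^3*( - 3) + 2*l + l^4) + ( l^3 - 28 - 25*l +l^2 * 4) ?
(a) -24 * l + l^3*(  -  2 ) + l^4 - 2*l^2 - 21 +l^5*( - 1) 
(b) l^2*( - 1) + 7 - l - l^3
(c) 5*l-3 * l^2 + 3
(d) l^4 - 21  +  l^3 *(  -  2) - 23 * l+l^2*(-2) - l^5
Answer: d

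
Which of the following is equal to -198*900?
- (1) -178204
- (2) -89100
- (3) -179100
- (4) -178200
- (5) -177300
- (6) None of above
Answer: 4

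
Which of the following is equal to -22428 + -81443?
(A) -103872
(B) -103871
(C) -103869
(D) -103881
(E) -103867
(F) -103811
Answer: B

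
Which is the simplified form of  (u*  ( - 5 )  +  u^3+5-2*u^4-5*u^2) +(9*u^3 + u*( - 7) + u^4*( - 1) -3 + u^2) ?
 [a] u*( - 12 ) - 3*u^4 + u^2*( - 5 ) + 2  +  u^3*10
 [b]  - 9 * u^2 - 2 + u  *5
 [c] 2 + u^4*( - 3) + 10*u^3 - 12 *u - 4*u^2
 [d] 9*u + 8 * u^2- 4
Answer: c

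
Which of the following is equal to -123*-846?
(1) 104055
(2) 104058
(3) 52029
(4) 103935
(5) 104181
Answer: 2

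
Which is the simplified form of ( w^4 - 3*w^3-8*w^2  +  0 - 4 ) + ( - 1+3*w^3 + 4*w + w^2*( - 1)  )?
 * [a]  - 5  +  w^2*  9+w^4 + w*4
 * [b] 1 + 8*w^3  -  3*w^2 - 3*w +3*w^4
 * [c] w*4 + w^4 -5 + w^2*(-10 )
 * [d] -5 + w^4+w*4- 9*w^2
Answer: d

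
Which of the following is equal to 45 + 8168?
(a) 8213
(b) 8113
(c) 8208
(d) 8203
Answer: a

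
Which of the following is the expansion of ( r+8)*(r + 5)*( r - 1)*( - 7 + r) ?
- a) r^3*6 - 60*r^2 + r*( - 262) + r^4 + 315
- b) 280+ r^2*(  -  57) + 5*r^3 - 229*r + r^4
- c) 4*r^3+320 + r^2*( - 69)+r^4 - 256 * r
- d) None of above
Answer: b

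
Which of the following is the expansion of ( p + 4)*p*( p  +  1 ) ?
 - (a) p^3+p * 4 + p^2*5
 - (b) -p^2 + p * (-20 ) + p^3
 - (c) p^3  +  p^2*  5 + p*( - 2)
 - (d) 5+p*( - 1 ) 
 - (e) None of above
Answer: a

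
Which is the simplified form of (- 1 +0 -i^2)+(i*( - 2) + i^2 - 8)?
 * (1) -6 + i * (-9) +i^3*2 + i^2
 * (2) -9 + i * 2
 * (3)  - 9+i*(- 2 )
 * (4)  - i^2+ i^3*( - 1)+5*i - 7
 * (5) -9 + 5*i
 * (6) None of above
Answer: 3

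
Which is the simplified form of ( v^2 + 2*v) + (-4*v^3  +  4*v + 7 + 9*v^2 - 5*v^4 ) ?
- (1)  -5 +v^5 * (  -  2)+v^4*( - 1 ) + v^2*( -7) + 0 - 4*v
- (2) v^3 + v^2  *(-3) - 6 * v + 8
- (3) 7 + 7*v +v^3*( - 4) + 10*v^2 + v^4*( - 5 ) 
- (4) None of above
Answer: 4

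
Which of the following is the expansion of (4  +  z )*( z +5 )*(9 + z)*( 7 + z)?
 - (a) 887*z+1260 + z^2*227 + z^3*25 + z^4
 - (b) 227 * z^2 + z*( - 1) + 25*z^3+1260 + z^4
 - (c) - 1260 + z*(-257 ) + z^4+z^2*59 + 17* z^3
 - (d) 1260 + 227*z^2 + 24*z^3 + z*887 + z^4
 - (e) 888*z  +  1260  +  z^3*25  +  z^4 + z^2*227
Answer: a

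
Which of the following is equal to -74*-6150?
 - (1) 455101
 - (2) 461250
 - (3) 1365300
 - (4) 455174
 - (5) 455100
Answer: 5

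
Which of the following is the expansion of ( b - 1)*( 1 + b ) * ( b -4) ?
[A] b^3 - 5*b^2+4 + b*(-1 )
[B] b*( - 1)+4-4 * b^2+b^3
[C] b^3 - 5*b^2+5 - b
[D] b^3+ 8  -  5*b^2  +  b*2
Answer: B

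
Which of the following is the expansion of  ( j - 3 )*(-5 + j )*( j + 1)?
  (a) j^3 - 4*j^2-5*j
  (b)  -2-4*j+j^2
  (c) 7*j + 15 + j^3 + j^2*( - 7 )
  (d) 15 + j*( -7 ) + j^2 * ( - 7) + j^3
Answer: c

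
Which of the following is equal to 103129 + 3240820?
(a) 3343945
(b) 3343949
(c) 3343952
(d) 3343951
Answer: b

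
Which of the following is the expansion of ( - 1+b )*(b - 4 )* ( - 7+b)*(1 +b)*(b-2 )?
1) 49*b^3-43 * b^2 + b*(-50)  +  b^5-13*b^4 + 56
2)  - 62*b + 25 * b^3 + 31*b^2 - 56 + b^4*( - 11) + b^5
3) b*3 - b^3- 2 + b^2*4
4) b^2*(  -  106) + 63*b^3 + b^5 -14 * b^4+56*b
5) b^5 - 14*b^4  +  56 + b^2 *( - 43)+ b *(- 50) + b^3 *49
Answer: 1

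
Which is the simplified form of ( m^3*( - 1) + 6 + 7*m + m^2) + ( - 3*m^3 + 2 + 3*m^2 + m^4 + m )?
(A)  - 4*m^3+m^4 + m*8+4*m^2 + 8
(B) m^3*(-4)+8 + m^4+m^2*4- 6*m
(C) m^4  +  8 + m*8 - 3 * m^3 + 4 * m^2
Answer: A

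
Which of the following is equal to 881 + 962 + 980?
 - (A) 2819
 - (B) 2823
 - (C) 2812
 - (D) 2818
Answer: B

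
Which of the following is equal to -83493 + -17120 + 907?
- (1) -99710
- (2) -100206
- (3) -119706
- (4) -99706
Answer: 4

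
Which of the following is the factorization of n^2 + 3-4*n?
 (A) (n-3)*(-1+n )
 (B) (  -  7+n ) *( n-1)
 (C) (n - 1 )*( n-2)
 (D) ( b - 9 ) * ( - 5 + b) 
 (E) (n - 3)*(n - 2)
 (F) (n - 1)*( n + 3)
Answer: A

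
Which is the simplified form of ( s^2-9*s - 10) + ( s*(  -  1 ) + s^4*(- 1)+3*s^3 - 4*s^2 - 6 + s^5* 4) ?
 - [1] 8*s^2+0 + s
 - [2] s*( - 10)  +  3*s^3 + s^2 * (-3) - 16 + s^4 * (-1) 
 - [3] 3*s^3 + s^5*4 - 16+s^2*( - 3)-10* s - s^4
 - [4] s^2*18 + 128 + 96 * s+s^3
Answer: 3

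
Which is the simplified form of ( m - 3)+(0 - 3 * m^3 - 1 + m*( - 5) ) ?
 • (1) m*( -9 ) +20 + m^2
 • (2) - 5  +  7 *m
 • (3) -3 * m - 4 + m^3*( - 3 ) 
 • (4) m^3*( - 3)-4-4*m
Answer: 4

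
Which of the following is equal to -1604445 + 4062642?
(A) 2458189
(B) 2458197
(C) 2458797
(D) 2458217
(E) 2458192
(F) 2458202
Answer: B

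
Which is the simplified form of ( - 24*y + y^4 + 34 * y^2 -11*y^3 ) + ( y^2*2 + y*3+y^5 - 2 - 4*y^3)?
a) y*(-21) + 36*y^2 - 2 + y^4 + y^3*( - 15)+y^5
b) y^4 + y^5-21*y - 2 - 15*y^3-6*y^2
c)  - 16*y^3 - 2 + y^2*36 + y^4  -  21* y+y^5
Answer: a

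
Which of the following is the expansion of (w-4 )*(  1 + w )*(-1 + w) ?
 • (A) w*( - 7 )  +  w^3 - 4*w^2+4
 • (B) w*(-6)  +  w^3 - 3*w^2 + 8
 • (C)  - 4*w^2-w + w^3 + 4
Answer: C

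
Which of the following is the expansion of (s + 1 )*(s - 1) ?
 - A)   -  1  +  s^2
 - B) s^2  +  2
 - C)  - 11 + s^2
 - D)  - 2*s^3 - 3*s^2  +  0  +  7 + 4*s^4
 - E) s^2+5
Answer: A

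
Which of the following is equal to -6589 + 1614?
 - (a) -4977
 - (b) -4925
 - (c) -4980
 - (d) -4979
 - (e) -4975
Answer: e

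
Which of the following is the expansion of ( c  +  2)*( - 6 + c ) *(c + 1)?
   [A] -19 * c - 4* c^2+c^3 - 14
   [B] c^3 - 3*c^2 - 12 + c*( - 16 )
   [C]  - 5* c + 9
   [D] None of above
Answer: B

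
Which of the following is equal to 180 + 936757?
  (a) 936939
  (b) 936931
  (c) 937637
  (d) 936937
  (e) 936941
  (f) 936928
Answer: d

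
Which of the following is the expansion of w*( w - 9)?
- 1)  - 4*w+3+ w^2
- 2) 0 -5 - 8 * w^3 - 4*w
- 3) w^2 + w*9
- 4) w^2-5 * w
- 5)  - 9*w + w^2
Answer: 5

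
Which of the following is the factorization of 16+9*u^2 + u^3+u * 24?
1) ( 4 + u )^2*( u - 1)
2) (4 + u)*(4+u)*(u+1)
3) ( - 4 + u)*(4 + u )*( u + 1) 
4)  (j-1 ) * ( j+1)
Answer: 2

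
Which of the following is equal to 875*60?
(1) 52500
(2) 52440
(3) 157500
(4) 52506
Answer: 1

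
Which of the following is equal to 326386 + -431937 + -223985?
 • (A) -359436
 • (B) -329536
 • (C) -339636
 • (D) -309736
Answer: B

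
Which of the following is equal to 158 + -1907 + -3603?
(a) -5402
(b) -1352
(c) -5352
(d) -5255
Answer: c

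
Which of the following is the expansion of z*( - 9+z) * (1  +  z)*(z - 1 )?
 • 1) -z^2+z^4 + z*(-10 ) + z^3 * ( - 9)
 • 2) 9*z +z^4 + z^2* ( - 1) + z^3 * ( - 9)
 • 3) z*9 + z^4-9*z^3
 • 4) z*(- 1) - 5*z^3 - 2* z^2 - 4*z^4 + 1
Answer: 2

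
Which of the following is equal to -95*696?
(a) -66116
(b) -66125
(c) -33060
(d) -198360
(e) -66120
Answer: e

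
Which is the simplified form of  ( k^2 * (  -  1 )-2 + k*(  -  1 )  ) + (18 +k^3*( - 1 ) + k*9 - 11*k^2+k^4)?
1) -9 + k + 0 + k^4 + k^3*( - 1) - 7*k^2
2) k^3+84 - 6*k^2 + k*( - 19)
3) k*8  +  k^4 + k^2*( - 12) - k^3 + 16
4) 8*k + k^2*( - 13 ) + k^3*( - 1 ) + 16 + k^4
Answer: 3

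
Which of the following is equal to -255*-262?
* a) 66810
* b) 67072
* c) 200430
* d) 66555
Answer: a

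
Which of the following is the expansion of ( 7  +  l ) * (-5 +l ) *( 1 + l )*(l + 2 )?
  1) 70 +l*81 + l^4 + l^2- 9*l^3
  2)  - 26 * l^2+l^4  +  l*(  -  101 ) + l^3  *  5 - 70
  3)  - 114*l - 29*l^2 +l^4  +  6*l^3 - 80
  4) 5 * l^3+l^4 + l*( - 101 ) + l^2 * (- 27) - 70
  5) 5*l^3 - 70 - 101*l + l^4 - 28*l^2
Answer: 4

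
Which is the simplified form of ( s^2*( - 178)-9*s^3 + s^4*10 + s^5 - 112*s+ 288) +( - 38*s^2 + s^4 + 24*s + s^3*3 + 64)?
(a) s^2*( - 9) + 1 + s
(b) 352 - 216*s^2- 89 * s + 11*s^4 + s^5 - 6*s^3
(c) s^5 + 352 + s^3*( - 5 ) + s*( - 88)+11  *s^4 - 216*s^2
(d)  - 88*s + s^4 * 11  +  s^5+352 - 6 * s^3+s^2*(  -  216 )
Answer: d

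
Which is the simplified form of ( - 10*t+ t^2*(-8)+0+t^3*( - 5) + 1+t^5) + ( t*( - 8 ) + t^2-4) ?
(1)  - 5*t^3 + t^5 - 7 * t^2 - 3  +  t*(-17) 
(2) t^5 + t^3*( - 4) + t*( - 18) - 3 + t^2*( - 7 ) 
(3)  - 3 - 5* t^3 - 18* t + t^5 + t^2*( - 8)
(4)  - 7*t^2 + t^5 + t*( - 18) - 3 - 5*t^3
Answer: 4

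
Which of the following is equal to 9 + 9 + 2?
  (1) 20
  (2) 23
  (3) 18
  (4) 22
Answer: 1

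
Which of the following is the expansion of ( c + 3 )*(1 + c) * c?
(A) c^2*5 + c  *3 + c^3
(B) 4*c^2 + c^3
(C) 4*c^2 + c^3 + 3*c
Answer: C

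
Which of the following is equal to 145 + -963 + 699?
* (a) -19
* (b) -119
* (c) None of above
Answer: b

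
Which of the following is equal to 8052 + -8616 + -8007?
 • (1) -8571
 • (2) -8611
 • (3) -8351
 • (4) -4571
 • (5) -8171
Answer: 1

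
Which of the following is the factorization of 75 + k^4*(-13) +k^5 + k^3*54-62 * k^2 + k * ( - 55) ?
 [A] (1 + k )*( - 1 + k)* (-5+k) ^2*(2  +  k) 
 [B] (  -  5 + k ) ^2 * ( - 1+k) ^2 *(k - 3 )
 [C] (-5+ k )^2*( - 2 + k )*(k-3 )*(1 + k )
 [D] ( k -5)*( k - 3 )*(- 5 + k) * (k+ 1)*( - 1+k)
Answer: D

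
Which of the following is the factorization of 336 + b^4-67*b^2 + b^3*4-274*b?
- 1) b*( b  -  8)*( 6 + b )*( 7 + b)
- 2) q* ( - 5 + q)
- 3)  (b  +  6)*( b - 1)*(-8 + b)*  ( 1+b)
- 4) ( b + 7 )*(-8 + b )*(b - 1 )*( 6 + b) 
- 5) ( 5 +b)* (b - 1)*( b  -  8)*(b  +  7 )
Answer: 4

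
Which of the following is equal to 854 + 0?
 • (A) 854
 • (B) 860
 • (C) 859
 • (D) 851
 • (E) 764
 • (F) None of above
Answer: A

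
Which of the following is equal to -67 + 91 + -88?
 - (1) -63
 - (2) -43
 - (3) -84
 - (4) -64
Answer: 4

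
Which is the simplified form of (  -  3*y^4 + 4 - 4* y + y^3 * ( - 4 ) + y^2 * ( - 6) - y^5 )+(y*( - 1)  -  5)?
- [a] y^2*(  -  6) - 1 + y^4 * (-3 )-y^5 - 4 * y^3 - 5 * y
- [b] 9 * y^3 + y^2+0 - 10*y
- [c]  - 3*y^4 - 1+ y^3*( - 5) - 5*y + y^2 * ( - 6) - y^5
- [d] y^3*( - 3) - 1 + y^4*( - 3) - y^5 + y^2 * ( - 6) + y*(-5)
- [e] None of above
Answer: a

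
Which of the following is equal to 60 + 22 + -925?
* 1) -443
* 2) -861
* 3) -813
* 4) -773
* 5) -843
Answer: 5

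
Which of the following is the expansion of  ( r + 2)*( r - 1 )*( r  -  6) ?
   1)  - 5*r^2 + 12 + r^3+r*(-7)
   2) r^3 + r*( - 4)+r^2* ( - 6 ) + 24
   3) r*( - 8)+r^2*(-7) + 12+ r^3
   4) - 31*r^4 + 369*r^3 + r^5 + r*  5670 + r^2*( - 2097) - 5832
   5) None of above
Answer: 5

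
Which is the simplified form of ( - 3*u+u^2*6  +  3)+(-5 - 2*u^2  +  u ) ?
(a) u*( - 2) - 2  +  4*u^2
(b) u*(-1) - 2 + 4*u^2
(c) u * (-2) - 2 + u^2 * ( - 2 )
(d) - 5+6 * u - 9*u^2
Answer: a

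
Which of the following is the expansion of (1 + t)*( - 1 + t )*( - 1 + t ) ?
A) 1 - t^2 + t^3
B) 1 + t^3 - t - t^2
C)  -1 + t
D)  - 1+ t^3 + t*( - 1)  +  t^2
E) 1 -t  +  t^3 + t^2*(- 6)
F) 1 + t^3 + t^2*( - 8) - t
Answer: B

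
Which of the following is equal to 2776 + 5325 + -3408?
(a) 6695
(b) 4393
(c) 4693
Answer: c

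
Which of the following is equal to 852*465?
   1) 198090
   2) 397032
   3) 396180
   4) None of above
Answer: 3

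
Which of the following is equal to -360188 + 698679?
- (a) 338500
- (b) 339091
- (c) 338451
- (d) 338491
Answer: d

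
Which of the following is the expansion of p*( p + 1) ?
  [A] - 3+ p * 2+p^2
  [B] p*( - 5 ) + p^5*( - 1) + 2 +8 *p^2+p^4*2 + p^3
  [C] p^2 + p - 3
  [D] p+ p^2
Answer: D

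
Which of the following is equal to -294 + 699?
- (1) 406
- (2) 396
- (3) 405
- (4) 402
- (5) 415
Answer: 3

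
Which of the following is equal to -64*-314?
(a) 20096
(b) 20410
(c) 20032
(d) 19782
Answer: a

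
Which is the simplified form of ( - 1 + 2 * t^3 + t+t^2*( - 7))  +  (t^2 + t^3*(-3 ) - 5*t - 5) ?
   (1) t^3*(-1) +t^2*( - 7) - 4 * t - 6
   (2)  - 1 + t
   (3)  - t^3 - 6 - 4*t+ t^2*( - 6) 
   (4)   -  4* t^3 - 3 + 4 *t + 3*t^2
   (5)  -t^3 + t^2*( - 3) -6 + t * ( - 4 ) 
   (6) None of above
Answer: 3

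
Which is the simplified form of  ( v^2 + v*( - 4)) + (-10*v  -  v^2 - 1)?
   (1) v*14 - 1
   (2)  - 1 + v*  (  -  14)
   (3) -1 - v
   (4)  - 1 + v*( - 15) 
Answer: 2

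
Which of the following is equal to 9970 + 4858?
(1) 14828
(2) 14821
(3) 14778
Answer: 1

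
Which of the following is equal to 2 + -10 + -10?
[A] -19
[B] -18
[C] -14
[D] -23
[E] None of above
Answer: B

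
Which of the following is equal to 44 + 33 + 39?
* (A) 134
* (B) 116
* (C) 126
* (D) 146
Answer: B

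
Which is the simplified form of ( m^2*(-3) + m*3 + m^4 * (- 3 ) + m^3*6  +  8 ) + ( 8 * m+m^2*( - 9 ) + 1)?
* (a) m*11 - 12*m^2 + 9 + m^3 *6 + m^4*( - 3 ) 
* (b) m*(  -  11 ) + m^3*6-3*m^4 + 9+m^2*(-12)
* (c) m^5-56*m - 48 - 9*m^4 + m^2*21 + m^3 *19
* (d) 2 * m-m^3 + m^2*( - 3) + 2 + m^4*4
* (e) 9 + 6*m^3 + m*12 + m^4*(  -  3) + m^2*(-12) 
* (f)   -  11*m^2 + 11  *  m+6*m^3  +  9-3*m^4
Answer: a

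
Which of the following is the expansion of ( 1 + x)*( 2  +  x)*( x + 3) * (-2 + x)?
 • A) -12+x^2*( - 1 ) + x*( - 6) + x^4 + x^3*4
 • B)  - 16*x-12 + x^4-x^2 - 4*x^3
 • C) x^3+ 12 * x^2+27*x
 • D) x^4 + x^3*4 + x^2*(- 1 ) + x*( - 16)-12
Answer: D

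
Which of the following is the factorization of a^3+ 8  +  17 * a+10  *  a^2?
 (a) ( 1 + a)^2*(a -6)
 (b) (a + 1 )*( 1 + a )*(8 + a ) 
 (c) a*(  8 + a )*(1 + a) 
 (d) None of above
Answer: b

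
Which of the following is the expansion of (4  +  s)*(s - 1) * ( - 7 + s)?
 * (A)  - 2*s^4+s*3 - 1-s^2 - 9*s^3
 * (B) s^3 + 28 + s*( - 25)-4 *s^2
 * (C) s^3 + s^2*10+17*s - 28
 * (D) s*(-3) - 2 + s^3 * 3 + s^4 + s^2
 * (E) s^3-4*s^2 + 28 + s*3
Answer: B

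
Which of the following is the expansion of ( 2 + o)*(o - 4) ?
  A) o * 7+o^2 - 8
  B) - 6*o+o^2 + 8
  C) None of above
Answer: C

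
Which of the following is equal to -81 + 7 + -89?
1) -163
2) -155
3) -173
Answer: 1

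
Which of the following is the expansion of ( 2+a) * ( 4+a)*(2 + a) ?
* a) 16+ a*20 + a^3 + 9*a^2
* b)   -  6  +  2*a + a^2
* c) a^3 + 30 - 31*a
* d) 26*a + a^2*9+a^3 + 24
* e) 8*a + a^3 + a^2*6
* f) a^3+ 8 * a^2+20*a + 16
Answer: f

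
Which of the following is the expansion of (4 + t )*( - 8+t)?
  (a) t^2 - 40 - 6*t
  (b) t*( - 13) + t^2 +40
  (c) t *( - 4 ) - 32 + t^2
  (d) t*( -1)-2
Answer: c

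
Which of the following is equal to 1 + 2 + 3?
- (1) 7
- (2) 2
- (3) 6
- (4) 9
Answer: 3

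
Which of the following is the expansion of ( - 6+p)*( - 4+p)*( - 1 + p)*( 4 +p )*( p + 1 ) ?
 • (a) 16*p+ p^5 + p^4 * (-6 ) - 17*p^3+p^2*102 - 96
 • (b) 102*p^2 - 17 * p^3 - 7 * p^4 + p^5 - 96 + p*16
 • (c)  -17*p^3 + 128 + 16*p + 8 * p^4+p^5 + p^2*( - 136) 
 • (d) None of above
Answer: a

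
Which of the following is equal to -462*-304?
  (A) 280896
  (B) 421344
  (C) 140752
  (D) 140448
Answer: D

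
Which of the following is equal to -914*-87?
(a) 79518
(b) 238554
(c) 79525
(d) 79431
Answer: a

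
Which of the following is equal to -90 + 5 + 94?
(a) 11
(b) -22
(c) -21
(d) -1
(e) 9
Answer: e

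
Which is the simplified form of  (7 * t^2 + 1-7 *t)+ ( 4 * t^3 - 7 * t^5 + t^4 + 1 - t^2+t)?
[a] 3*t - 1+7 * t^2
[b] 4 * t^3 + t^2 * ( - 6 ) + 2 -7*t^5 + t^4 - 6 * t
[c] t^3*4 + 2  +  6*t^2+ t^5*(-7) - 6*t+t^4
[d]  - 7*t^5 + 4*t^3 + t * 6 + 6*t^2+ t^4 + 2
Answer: c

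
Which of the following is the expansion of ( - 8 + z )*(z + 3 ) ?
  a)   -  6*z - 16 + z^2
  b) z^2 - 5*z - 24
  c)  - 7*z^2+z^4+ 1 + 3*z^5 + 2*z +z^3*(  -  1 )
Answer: b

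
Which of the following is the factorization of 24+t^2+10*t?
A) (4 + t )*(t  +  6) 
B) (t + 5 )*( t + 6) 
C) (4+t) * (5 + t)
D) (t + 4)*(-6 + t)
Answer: A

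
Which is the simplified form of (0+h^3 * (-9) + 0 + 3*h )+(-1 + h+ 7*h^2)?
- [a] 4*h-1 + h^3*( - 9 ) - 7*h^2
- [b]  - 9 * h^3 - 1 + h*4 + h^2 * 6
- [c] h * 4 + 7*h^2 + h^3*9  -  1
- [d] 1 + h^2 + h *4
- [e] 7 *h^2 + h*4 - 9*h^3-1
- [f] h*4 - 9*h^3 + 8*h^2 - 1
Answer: e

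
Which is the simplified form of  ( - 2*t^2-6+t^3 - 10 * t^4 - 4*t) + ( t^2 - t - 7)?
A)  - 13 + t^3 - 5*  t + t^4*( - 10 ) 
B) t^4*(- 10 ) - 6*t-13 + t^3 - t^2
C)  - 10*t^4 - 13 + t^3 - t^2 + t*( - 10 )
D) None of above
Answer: D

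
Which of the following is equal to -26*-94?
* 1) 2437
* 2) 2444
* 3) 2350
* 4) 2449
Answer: 2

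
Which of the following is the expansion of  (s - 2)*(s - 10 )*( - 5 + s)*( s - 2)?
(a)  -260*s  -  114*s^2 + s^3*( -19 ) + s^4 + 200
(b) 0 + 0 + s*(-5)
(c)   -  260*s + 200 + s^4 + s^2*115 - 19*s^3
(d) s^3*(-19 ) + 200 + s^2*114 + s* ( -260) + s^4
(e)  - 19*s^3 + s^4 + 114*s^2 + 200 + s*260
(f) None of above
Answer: d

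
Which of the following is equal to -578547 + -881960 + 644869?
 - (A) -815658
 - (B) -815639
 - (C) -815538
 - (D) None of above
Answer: D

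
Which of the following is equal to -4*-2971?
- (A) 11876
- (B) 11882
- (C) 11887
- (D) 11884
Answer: D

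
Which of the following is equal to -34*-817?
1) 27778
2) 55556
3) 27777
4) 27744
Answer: 1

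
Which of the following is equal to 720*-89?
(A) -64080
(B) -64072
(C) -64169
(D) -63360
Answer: A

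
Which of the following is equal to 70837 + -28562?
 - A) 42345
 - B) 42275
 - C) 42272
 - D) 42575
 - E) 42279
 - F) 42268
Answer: B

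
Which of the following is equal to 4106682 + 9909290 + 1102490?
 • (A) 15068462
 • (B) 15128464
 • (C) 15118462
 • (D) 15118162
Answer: C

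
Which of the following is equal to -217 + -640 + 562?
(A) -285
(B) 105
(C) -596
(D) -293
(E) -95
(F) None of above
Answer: F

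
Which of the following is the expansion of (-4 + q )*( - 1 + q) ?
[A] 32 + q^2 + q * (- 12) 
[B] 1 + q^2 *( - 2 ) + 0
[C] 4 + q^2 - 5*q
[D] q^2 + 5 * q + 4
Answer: C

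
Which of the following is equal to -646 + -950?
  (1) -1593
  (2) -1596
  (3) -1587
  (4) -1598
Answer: 2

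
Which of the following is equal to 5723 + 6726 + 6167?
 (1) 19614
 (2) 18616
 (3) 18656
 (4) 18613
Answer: 2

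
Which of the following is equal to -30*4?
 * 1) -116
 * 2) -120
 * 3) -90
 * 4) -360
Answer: 2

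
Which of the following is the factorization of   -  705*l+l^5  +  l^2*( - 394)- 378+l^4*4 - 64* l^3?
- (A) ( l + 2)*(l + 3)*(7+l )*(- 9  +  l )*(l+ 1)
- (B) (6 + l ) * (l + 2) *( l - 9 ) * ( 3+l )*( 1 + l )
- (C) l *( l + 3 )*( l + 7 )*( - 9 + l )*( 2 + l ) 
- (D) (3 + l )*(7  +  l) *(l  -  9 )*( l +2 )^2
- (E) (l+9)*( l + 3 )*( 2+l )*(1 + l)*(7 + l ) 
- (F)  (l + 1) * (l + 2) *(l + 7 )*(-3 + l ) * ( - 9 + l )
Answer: A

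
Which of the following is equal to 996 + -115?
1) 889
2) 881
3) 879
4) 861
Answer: 2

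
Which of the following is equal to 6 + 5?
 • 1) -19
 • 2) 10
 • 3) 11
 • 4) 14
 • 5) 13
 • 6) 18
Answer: 3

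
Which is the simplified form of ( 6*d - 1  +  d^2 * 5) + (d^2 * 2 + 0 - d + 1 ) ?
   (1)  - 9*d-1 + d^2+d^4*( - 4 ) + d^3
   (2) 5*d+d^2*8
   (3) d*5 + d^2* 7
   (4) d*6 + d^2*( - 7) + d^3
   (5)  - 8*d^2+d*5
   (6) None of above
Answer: 3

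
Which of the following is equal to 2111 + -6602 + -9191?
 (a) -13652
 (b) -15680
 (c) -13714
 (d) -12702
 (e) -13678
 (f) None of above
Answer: f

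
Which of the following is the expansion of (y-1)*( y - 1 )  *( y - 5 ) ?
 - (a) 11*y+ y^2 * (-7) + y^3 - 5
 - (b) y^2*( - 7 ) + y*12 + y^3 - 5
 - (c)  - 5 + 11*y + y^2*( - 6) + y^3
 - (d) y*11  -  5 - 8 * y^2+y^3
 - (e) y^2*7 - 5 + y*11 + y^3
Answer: a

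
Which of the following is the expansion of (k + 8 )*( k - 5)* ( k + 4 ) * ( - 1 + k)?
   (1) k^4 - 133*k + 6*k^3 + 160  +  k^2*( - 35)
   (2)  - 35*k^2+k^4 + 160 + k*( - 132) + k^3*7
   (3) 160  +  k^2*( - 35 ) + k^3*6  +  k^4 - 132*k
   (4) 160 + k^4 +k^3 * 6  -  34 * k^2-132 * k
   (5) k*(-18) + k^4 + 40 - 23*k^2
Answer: 3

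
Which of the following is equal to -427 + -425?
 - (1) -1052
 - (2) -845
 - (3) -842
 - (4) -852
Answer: 4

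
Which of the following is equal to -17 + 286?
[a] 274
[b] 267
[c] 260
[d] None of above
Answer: d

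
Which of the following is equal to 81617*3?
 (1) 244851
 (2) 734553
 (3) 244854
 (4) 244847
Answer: 1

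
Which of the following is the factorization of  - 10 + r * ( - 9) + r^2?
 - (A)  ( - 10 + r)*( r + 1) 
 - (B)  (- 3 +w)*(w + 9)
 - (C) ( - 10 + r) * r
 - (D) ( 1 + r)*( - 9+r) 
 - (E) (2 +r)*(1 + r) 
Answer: A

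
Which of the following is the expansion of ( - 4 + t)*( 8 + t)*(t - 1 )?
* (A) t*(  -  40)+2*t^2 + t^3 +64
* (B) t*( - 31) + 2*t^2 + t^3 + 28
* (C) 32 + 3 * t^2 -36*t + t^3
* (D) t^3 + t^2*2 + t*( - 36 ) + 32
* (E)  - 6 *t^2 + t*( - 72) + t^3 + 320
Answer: C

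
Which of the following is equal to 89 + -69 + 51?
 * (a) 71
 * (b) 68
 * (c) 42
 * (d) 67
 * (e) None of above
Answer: a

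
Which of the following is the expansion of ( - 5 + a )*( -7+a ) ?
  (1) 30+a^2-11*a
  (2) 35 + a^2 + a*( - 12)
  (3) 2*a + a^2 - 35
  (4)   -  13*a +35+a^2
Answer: 2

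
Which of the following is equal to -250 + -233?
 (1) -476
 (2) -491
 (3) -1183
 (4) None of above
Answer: 4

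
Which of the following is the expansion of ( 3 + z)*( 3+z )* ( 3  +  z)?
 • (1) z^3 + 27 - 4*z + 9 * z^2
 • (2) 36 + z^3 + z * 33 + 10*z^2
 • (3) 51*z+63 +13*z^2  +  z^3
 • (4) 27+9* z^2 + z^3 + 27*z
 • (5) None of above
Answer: 4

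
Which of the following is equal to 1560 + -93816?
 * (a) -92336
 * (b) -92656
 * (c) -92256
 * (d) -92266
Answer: c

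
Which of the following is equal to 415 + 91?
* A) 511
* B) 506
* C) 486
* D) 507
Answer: B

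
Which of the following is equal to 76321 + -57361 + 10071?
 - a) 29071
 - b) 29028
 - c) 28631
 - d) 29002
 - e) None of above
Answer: e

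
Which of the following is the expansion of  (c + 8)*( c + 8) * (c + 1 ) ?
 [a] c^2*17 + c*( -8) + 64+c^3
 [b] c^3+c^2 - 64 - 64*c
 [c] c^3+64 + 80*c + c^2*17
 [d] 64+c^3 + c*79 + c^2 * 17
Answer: c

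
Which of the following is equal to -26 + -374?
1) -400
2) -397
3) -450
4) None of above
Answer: 1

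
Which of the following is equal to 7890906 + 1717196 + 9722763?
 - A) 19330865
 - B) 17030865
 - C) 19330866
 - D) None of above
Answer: A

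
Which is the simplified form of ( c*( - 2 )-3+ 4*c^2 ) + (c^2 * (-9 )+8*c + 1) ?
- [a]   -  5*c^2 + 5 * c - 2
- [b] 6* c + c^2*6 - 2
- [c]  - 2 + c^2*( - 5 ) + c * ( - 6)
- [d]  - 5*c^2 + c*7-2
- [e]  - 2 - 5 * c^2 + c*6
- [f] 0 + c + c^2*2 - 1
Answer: e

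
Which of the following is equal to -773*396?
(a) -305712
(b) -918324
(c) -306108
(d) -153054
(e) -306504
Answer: c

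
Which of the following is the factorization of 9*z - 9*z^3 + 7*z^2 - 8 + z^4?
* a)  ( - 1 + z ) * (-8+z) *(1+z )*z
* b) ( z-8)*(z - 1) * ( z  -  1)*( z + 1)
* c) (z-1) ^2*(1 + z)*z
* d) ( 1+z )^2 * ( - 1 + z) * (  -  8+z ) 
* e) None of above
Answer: b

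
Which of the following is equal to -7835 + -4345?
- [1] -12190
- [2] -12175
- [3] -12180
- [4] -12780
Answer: 3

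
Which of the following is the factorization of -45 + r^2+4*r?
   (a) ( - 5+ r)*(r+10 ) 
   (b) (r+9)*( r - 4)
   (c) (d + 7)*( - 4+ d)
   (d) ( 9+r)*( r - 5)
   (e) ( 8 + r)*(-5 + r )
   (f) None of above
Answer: d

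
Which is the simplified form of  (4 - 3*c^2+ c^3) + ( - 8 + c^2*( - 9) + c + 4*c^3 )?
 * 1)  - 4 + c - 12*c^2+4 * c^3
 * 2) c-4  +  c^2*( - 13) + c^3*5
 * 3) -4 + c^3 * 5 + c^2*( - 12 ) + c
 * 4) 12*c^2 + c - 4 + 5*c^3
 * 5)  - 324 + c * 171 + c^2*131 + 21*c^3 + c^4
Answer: 3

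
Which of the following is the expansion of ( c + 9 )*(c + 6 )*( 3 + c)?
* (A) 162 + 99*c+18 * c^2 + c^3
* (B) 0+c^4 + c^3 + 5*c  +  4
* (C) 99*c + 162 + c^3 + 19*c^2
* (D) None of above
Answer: A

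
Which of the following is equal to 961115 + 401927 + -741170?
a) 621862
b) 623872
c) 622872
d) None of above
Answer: d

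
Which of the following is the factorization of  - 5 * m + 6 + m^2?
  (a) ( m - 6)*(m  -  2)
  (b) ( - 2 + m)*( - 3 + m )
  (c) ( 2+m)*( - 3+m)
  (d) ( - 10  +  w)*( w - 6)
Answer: b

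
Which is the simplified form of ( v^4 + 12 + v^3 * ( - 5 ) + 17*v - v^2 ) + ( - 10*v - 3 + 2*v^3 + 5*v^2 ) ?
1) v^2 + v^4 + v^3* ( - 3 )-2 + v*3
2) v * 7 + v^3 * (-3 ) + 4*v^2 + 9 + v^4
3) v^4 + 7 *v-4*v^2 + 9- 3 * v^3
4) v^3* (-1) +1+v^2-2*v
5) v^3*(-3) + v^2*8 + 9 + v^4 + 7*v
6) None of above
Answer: 2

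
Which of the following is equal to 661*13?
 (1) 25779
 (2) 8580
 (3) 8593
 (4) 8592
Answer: 3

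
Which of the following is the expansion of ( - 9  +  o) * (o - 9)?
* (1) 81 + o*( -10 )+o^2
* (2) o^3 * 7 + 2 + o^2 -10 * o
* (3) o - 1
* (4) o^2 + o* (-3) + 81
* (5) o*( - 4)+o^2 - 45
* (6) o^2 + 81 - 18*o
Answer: 6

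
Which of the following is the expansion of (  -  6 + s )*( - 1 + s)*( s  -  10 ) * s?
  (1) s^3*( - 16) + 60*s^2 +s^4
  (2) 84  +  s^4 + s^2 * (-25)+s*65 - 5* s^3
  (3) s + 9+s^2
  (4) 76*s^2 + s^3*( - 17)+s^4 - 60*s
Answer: 4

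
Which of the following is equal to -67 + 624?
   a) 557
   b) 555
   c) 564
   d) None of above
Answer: a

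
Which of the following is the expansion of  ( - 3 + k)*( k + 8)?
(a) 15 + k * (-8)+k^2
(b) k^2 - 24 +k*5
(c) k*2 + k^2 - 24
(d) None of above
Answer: b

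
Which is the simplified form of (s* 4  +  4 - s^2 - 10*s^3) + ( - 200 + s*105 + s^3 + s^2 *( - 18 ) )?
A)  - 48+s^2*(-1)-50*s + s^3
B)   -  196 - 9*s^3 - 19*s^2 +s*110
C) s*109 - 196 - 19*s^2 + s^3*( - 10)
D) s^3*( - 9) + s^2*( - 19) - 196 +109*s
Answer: D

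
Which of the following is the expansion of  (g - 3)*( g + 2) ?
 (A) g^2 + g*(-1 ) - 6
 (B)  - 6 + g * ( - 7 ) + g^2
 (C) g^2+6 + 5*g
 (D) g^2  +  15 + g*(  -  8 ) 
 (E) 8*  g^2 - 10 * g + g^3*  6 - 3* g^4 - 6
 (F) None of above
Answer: A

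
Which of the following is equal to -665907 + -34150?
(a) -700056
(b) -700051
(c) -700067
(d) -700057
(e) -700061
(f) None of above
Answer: d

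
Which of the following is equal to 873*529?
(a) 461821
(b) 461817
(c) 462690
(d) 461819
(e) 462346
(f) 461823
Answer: b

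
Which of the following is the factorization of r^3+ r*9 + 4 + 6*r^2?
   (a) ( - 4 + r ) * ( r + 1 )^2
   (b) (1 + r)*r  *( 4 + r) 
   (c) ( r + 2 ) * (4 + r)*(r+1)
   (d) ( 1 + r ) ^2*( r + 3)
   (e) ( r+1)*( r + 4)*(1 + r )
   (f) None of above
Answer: e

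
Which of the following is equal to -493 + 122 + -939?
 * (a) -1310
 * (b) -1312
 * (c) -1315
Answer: a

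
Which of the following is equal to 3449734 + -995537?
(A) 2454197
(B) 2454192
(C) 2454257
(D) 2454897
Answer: A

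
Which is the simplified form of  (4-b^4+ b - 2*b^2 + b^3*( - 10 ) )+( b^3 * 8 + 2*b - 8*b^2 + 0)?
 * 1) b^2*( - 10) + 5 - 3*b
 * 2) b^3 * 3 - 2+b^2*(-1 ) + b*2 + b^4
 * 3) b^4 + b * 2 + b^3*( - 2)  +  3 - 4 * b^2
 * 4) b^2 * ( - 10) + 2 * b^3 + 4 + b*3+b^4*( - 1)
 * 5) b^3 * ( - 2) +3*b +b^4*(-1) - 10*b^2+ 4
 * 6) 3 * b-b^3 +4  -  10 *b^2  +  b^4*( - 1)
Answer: 5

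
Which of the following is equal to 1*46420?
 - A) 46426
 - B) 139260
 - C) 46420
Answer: C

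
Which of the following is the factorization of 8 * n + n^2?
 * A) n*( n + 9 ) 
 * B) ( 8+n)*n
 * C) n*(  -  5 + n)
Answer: B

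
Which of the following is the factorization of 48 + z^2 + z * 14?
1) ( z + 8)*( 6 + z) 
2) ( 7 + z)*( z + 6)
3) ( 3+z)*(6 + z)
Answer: 1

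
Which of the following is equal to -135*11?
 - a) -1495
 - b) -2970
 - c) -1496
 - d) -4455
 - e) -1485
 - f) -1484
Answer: e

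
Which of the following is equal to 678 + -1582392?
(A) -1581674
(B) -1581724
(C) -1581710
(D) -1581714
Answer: D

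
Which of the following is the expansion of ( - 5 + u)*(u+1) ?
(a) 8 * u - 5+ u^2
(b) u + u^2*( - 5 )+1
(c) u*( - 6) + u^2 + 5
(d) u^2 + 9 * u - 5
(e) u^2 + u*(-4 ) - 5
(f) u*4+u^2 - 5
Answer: e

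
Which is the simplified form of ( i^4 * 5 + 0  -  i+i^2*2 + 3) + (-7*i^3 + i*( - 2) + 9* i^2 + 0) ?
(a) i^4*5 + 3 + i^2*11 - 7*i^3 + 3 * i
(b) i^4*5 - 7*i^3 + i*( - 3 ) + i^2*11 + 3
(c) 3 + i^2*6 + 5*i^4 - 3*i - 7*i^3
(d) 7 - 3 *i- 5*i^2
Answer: b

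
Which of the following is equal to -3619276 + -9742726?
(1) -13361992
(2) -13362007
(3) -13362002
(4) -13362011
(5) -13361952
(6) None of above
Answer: 3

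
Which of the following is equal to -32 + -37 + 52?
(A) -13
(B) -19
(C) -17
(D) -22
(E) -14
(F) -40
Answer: C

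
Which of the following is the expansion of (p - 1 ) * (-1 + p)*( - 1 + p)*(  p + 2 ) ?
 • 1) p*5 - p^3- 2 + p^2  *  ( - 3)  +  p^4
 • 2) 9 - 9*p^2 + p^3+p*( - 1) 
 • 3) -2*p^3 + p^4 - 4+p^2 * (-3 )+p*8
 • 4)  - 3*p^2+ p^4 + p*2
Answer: 1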